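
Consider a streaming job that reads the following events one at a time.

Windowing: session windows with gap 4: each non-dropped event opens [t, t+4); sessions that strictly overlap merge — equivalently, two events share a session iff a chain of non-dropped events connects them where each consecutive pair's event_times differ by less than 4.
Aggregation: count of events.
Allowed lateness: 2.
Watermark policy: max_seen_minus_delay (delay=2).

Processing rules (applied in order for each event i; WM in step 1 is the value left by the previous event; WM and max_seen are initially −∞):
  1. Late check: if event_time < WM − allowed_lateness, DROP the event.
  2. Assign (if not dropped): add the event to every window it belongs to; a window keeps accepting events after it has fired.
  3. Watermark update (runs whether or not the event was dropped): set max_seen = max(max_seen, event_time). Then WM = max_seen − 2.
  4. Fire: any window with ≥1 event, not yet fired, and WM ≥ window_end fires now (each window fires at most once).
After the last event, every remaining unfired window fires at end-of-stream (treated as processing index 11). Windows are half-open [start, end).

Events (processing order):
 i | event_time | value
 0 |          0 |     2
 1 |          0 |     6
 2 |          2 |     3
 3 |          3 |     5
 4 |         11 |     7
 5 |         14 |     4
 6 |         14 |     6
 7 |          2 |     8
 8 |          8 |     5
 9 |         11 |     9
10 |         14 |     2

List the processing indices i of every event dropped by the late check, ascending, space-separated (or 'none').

7 8

i=0 t=0 v=2: → [0,4); WM=-2
i=1 t=0 v=6: → [0,4); WM=-2
i=2 t=2 v=3: → [0,6); WM=0
i=3 t=3 v=5: → [0,7); WM=1
i=4 t=11 v=7: → [11,15); WM=9
i=5 t=14 v=4: → [11,18); WM=12
i=6 t=14 v=6: → [11,18); WM=12
i=7 t=2 v=8: DROP (t<12-2); WM=12
i=8 t=8 v=5: DROP (t<12-2); WM=12
i=9 t=11 v=9: → [11,18); WM=12
i=10 t=14 v=2: → [11,18); WM=12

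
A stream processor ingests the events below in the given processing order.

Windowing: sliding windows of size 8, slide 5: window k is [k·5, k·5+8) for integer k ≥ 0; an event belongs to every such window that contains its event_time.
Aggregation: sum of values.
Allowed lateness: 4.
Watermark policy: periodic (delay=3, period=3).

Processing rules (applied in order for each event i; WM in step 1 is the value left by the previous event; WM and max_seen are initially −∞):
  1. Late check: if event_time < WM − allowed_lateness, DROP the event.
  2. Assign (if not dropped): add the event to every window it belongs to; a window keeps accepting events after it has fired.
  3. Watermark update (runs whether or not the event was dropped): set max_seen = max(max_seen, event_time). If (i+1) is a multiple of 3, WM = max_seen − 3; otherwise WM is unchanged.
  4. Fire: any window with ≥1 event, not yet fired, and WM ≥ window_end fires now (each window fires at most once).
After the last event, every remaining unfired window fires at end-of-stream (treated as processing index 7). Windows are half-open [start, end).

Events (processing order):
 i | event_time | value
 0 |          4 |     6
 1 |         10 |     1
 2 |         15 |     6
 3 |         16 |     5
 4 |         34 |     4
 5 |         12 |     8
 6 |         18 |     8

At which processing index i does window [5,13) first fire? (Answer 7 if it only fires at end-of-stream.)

5

i=0 t=4 v=6: → [0,8); WM=−∞
i=1 t=10 v=1: → [10,18),[5,13); WM=−∞
i=2 t=15 v=6: → [15,23),[10,18); WM=12; [0,8) fires=6
i=3 t=16 v=5: → [15,23),[10,18); WM=12
i=4 t=34 v=4: → [30,38); WM=12
i=5 t=12 v=8: → [10,18),[5,13); WM=31; [5,13) fires=9 [10,18) fires=20 [15,23) fires=11
i=6 t=18 v=8: DROP (t<31-4); WM=31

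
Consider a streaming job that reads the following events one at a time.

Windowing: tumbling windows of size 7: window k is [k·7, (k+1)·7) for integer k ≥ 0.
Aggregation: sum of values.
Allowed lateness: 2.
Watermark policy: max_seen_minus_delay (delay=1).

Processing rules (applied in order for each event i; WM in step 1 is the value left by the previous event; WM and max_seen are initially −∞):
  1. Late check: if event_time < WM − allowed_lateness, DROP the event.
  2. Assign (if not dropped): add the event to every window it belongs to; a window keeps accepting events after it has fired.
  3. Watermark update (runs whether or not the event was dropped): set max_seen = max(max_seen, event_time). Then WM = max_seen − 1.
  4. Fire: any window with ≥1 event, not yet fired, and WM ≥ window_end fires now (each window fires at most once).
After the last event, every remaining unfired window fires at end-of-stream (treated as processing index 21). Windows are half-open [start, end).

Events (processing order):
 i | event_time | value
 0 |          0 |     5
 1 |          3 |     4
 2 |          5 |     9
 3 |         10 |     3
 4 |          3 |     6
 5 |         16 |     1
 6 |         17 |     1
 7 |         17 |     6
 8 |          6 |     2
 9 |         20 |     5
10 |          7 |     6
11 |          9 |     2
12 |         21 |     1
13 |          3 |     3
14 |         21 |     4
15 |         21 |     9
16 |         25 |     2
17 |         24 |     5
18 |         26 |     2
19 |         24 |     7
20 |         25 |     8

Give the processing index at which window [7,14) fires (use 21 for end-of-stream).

5

i=0 t=0 v=5: → [0,7); WM=-1
i=1 t=3 v=4: → [0,7); WM=2
i=2 t=5 v=9: → [0,7); WM=4
i=3 t=10 v=3: → [7,14); WM=9; [0,7) fires=18
i=4 t=3 v=6: DROP (t<9-2); WM=9
i=5 t=16 v=1: → [14,21); WM=15; [7,14) fires=3
i=6 t=17 v=1: → [14,21); WM=16
i=7 t=17 v=6: → [14,21); WM=16
i=8 t=6 v=2: DROP (t<16-2); WM=16
i=9 t=20 v=5: → [14,21); WM=19
i=10 t=7 v=6: DROP (t<19-2); WM=19
i=11 t=9 v=2: DROP (t<19-2); WM=19
i=12 t=21 v=1: → [21,28); WM=20
i=13 t=3 v=3: DROP (t<20-2); WM=20
i=14 t=21 v=4: → [21,28); WM=20
i=15 t=21 v=9: → [21,28); WM=20
i=16 t=25 v=2: → [21,28); WM=24; [14,21) fires=13
i=17 t=24 v=5: → [21,28); WM=24
i=18 t=26 v=2: → [21,28); WM=25
i=19 t=24 v=7: → [21,28); WM=25
i=20 t=25 v=8: → [21,28); WM=25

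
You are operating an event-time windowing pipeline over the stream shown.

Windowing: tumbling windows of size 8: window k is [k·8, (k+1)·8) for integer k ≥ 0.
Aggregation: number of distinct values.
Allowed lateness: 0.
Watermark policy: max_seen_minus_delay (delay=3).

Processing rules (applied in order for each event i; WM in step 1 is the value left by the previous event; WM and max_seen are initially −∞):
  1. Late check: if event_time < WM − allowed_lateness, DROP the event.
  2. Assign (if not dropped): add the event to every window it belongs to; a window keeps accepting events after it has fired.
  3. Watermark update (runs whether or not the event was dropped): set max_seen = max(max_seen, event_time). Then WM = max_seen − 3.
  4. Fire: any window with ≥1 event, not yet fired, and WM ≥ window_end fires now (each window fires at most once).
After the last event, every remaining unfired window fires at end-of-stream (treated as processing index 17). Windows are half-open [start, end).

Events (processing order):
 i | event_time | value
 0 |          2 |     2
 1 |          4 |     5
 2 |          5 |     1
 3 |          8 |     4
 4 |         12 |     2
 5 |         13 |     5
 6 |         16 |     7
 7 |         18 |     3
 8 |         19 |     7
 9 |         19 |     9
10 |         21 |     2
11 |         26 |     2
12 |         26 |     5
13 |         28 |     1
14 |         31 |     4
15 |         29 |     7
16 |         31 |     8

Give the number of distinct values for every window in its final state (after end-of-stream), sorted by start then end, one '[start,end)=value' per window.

[0,8)=3 [8,16)=3 [16,24)=4 [24,32)=6

i=0 t=2 v=2: → [0,8); WM=-1
i=1 t=4 v=5: → [0,8); WM=1
i=2 t=5 v=1: → [0,8); WM=2
i=3 t=8 v=4: → [8,16); WM=5
i=4 t=12 v=2: → [8,16); WM=9; [0,8) fires=3
i=5 t=13 v=5: → [8,16); WM=10
i=6 t=16 v=7: → [16,24); WM=13
i=7 t=18 v=3: → [16,24); WM=15
i=8 t=19 v=7: → [16,24); WM=16; [8,16) fires=3
i=9 t=19 v=9: → [16,24); WM=16
i=10 t=21 v=2: → [16,24); WM=18
i=11 t=26 v=2: → [24,32); WM=23
i=12 t=26 v=5: → [24,32); WM=23
i=13 t=28 v=1: → [24,32); WM=25; [16,24) fires=4
i=14 t=31 v=4: → [24,32); WM=28
i=15 t=29 v=7: → [24,32); WM=28
i=16 t=31 v=8: → [24,32); WM=28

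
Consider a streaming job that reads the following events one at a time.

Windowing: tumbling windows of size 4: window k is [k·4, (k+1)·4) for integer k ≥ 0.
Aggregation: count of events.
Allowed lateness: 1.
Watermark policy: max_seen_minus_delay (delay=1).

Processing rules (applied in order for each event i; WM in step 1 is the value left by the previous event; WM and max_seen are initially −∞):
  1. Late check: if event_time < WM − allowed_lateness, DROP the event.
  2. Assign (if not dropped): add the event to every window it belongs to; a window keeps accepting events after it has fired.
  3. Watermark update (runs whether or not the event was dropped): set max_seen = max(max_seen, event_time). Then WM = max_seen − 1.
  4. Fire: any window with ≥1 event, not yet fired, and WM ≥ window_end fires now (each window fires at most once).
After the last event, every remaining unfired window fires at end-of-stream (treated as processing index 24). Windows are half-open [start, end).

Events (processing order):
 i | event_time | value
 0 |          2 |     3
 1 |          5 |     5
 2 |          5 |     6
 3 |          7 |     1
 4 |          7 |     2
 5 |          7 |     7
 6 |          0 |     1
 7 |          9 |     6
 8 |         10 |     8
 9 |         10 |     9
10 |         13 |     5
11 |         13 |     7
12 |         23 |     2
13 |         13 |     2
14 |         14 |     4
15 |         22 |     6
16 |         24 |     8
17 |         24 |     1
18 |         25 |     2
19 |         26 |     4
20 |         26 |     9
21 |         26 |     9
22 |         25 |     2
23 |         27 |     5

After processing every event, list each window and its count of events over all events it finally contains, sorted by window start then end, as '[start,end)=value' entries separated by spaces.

i=0 t=2 v=3: → [0,4); WM=1
i=1 t=5 v=5: → [4,8); WM=4; [0,4) fires=1
i=2 t=5 v=6: → [4,8); WM=4
i=3 t=7 v=1: → [4,8); WM=6
i=4 t=7 v=2: → [4,8); WM=6
i=5 t=7 v=7: → [4,8); WM=6
i=6 t=0 v=1: DROP (t<6-1); WM=6
i=7 t=9 v=6: → [8,12); WM=8; [4,8) fires=5
i=8 t=10 v=8: → [8,12); WM=9
i=9 t=10 v=9: → [8,12); WM=9
i=10 t=13 v=5: → [12,16); WM=12; [8,12) fires=3
i=11 t=13 v=7: → [12,16); WM=12
i=12 t=23 v=2: → [20,24); WM=22; [12,16) fires=2
i=13 t=13 v=2: DROP (t<22-1); WM=22
i=14 t=14 v=4: DROP (t<22-1); WM=22
i=15 t=22 v=6: → [20,24); WM=22
i=16 t=24 v=8: → [24,28); WM=23
i=17 t=24 v=1: → [24,28); WM=23
i=18 t=25 v=2: → [24,28); WM=24; [20,24) fires=2
i=19 t=26 v=4: → [24,28); WM=25
i=20 t=26 v=9: → [24,28); WM=25
i=21 t=26 v=9: → [24,28); WM=25
i=22 t=25 v=2: → [24,28); WM=25
i=23 t=27 v=5: → [24,28); WM=26

[0,4)=1 [4,8)=5 [8,12)=3 [12,16)=2 [20,24)=2 [24,28)=8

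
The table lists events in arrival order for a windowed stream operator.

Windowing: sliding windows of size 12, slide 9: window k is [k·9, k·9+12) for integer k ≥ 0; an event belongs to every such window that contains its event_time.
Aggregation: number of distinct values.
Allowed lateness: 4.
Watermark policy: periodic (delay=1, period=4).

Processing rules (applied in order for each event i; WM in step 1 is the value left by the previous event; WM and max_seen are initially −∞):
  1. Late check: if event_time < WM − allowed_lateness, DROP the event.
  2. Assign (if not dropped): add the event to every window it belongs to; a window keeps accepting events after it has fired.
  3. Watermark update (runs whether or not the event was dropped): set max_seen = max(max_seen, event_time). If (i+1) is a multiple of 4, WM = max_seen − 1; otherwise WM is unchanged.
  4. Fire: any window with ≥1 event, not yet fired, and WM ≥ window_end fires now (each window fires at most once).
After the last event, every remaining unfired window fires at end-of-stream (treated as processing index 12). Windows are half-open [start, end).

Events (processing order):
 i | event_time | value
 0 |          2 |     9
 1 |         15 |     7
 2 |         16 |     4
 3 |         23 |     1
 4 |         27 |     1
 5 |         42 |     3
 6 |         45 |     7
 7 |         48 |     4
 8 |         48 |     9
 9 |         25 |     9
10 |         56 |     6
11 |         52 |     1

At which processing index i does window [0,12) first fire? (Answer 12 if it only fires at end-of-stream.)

3

i=0 t=2 v=9: → [0,12); WM=−∞
i=1 t=15 v=7: → [9,21); WM=−∞
i=2 t=16 v=4: → [9,21); WM=−∞
i=3 t=23 v=1: → [18,30); WM=22; [0,12) fires=1 [9,21) fires=2
i=4 t=27 v=1: → [27,39),[18,30); WM=22
i=5 t=42 v=3: → [36,48); WM=22
i=6 t=45 v=7: → [45,57),[36,48); WM=22
i=7 t=48 v=4: → [45,57); WM=47; [18,30) fires=1 [27,39) fires=1
i=8 t=48 v=9: → [45,57); WM=47
i=9 t=25 v=9: DROP (t<47-4); WM=47
i=10 t=56 v=6: → [54,66),[45,57); WM=47
i=11 t=52 v=1: → [45,57); WM=55; [36,48) fires=2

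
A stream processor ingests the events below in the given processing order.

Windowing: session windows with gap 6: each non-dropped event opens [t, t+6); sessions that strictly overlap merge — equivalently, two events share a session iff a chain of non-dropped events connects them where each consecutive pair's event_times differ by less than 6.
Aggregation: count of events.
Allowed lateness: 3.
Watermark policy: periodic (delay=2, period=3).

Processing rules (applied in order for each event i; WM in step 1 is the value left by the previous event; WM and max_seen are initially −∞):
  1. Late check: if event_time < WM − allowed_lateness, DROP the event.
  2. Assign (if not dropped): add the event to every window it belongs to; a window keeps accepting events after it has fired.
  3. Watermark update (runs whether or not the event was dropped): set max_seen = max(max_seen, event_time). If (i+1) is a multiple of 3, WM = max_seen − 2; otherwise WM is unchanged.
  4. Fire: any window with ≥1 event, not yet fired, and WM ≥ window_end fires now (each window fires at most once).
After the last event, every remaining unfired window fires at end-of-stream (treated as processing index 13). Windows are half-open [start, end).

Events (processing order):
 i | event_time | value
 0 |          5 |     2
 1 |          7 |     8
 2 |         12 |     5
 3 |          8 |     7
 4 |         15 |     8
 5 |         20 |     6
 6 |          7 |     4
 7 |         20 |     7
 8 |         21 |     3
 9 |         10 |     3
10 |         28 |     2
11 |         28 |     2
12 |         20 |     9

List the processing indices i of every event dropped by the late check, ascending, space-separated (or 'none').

6 9 12

i=0 t=5 v=2: → [5,11); WM=−∞
i=1 t=7 v=8: → [5,13); WM=−∞
i=2 t=12 v=5: → [5,18); WM=10
i=3 t=8 v=7: → [5,18); WM=10
i=4 t=15 v=8: → [5,21); WM=10
i=5 t=20 v=6: → [5,26); WM=18
i=6 t=7 v=4: DROP (t<18-3); WM=18
i=7 t=20 v=7: → [5,26); WM=18
i=8 t=21 v=3: → [5,27); WM=19
i=9 t=10 v=3: DROP (t<19-3); WM=19
i=10 t=28 v=2: → [28,34); WM=19
i=11 t=28 v=2: → [28,34); WM=26
i=12 t=20 v=9: DROP (t<26-3); WM=26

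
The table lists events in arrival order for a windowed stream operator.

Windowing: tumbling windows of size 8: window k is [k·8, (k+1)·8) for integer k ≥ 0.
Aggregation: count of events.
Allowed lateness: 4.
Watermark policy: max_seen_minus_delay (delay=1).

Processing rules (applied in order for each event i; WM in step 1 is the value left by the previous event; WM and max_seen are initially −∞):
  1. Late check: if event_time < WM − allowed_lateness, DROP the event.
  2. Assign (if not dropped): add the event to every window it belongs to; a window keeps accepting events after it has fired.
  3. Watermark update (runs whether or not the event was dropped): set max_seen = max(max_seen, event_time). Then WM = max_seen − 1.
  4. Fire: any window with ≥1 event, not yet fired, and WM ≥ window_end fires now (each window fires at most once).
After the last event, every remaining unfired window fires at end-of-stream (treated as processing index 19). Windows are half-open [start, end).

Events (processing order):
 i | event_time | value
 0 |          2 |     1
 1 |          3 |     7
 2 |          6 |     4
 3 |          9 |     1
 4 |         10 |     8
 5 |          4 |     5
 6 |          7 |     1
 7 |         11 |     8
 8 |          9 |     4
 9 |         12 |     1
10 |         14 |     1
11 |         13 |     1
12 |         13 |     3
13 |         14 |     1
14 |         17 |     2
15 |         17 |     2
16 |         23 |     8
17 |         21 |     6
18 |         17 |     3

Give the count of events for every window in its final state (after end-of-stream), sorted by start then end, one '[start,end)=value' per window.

[0,8)=4 [8,16)=9 [16,24)=4

i=0 t=2 v=1: → [0,8); WM=1
i=1 t=3 v=7: → [0,8); WM=2
i=2 t=6 v=4: → [0,8); WM=5
i=3 t=9 v=1: → [8,16); WM=8; [0,8) fires=3
i=4 t=10 v=8: → [8,16); WM=9
i=5 t=4 v=5: DROP (t<9-4); WM=9
i=6 t=7 v=1: → [0,8); WM=9
i=7 t=11 v=8: → [8,16); WM=10
i=8 t=9 v=4: → [8,16); WM=10
i=9 t=12 v=1: → [8,16); WM=11
i=10 t=14 v=1: → [8,16); WM=13
i=11 t=13 v=1: → [8,16); WM=13
i=12 t=13 v=3: → [8,16); WM=13
i=13 t=14 v=1: → [8,16); WM=13
i=14 t=17 v=2: → [16,24); WM=16; [8,16) fires=9
i=15 t=17 v=2: → [16,24); WM=16
i=16 t=23 v=8: → [16,24); WM=22
i=17 t=21 v=6: → [16,24); WM=22
i=18 t=17 v=3: DROP (t<22-4); WM=22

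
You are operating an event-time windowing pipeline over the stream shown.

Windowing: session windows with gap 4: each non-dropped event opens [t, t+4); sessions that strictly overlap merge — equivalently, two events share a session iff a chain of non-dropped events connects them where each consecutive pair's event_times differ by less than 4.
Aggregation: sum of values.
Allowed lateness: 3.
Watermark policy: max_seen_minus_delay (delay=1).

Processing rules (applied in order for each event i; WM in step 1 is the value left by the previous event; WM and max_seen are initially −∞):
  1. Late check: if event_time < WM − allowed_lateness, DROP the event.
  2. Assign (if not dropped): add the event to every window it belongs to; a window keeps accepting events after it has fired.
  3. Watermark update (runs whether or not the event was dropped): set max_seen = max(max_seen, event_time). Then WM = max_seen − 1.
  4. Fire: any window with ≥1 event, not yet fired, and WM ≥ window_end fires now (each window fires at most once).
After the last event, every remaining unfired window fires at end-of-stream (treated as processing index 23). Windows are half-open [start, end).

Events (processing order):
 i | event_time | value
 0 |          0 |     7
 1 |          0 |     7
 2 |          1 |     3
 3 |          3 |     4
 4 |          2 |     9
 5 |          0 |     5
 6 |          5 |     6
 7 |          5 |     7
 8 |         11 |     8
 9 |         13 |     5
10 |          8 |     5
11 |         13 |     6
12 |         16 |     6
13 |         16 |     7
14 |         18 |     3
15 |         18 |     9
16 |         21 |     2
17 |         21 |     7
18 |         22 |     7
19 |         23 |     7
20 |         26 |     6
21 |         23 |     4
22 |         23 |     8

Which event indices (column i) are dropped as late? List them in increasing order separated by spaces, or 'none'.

10

i=0 t=0 v=7: → [0,4); WM=-1
i=1 t=0 v=7: → [0,4); WM=-1
i=2 t=1 v=3: → [0,5); WM=0
i=3 t=3 v=4: → [0,7); WM=2
i=4 t=2 v=9: → [0,7); WM=2
i=5 t=0 v=5: → [0,7); WM=2
i=6 t=5 v=6: → [0,9); WM=4
i=7 t=5 v=7: → [0,9); WM=4
i=8 t=11 v=8: → [11,15); WM=10
i=9 t=13 v=5: → [11,17); WM=12
i=10 t=8 v=5: DROP (t<12-3); WM=12
i=11 t=13 v=6: → [11,17); WM=12
i=12 t=16 v=6: → [11,20); WM=15
i=13 t=16 v=7: → [11,20); WM=15
i=14 t=18 v=3: → [11,22); WM=17
i=15 t=18 v=9: → [11,22); WM=17
i=16 t=21 v=2: → [11,25); WM=20
i=17 t=21 v=7: → [11,25); WM=20
i=18 t=22 v=7: → [11,26); WM=21
i=19 t=23 v=7: → [11,27); WM=22
i=20 t=26 v=6: → [11,30); WM=25
i=21 t=23 v=4: → [11,30); WM=25
i=22 t=23 v=8: → [11,30); WM=25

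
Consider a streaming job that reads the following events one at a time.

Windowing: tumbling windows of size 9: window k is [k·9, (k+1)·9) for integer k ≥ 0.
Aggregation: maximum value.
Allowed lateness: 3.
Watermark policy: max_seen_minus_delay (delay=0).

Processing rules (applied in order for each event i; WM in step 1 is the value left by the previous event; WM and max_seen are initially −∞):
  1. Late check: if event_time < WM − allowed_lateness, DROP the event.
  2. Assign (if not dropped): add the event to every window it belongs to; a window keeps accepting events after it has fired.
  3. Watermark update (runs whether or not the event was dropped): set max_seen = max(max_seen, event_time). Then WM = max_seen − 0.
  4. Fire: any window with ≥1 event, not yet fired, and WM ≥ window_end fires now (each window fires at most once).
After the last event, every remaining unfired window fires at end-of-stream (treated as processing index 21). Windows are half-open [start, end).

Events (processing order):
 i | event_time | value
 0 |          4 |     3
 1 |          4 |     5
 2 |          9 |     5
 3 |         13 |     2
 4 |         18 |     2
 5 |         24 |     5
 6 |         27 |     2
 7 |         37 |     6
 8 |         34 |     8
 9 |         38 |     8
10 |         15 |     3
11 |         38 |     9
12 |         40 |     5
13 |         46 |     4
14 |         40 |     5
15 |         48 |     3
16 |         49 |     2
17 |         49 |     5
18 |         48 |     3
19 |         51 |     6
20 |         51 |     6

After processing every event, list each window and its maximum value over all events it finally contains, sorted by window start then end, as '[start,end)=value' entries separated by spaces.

[0,9)=5 [9,18)=5 [18,27)=5 [27,36)=8 [36,45)=9 [45,54)=6

i=0 t=4 v=3: → [0,9); WM=4
i=1 t=4 v=5: → [0,9); WM=4
i=2 t=9 v=5: → [9,18); WM=9; [0,9) fires=5
i=3 t=13 v=2: → [9,18); WM=13
i=4 t=18 v=2: → [18,27); WM=18; [9,18) fires=5
i=5 t=24 v=5: → [18,27); WM=24
i=6 t=27 v=2: → [27,36); WM=27; [18,27) fires=5
i=7 t=37 v=6: → [36,45); WM=37; [27,36) fires=2
i=8 t=34 v=8: → [27,36); WM=37
i=9 t=38 v=8: → [36,45); WM=38
i=10 t=15 v=3: DROP (t<38-3); WM=38
i=11 t=38 v=9: → [36,45); WM=38
i=12 t=40 v=5: → [36,45); WM=40
i=13 t=46 v=4: → [45,54); WM=46; [36,45) fires=9
i=14 t=40 v=5: DROP (t<46-3); WM=46
i=15 t=48 v=3: → [45,54); WM=48
i=16 t=49 v=2: → [45,54); WM=49
i=17 t=49 v=5: → [45,54); WM=49
i=18 t=48 v=3: → [45,54); WM=49
i=19 t=51 v=6: → [45,54); WM=51
i=20 t=51 v=6: → [45,54); WM=51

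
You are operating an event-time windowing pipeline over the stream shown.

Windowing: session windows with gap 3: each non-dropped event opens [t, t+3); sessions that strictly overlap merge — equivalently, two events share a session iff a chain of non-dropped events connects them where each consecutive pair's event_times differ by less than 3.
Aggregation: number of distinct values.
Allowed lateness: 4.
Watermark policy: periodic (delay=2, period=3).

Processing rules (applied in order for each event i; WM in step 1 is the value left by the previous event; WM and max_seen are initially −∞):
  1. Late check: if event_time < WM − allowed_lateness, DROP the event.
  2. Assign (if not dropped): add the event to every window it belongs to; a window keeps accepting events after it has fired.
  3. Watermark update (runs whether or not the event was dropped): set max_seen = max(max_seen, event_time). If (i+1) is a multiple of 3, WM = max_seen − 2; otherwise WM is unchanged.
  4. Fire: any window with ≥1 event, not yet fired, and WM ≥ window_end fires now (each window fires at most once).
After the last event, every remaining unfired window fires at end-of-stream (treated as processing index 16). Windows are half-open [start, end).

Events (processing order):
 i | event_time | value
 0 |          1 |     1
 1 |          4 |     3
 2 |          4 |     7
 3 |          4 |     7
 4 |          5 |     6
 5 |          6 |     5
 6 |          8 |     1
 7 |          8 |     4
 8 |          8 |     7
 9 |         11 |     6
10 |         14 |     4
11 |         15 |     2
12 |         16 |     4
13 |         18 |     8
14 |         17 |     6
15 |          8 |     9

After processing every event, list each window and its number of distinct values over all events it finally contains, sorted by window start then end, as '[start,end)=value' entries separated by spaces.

[1,4)=1 [4,11)=6 [11,14)=1 [14,21)=4

i=0 t=1 v=1: → [1,4); WM=−∞
i=1 t=4 v=3: → [4,7); WM=−∞
i=2 t=4 v=7: → [4,7); WM=2
i=3 t=4 v=7: → [4,7); WM=2
i=4 t=5 v=6: → [4,8); WM=2
i=5 t=6 v=5: → [4,9); WM=4
i=6 t=8 v=1: → [4,11); WM=4
i=7 t=8 v=4: → [4,11); WM=4
i=8 t=8 v=7: → [4,11); WM=6
i=9 t=11 v=6: → [11,14); WM=6
i=10 t=14 v=4: → [14,17); WM=6
i=11 t=15 v=2: → [14,18); WM=13
i=12 t=16 v=4: → [14,19); WM=13
i=13 t=18 v=8: → [14,21); WM=13
i=14 t=17 v=6: → [14,21); WM=16
i=15 t=8 v=9: DROP (t<16-4); WM=16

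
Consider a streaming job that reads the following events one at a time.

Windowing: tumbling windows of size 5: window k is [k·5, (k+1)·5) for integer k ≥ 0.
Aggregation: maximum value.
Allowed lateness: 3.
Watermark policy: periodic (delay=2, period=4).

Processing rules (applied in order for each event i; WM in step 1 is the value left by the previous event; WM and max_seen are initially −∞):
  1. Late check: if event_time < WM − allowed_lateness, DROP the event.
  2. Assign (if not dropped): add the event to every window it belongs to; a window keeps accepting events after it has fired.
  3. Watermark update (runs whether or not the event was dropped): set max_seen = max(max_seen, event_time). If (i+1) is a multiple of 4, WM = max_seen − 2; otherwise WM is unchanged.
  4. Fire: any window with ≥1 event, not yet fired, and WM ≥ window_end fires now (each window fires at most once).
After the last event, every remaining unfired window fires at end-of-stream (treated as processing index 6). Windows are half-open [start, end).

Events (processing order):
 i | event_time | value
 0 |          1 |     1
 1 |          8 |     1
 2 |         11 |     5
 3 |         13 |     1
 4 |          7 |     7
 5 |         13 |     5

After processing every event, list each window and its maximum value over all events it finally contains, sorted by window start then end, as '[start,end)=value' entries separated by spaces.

[0,5)=1 [5,10)=1 [10,15)=5

i=0 t=1 v=1: → [0,5); WM=−∞
i=1 t=8 v=1: → [5,10); WM=−∞
i=2 t=11 v=5: → [10,15); WM=−∞
i=3 t=13 v=1: → [10,15); WM=11; [0,5) fires=1 [5,10) fires=1
i=4 t=7 v=7: DROP (t<11-3); WM=11
i=5 t=13 v=5: → [10,15); WM=11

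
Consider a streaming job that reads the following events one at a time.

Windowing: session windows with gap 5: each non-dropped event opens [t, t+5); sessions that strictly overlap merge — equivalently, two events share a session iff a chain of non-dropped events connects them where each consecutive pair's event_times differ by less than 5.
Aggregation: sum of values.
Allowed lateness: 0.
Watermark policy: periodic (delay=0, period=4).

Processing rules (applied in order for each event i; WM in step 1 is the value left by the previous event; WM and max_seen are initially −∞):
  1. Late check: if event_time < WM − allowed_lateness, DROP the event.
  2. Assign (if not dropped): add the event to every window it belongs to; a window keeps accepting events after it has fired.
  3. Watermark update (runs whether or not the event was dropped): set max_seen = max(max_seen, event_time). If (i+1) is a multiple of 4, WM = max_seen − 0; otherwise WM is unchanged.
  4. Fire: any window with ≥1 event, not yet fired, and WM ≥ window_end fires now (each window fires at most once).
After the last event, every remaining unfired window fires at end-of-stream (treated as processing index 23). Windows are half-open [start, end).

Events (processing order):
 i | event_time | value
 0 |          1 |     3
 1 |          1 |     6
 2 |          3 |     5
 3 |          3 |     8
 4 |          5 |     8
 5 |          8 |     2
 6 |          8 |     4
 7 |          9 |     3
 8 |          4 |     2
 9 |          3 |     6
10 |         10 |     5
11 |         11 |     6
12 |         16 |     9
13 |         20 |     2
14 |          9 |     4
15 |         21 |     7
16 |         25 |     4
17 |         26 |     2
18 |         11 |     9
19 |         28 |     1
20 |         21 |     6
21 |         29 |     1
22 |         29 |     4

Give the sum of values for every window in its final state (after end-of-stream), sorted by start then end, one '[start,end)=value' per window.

i=0 t=1 v=3: → [1,6); WM=−∞
i=1 t=1 v=6: → [1,6); WM=−∞
i=2 t=3 v=5: → [1,8); WM=−∞
i=3 t=3 v=8: → [1,8); WM=3
i=4 t=5 v=8: → [1,10); WM=3
i=5 t=8 v=2: → [1,13); WM=3
i=6 t=8 v=4: → [1,13); WM=3
i=7 t=9 v=3: → [1,14); WM=9
i=8 t=4 v=2: DROP (t<9-0); WM=9
i=9 t=3 v=6: DROP (t<9-0); WM=9
i=10 t=10 v=5: → [1,15); WM=9
i=11 t=11 v=6: → [1,16); WM=11
i=12 t=16 v=9: → [16,21); WM=11
i=13 t=20 v=2: → [16,25); WM=11
i=14 t=9 v=4: DROP (t<11-0); WM=11
i=15 t=21 v=7: → [16,26); WM=21
i=16 t=25 v=4: → [16,30); WM=21
i=17 t=26 v=2: → [16,31); WM=21
i=18 t=11 v=9: DROP (t<21-0); WM=21
i=19 t=28 v=1: → [16,33); WM=28
i=20 t=21 v=6: DROP (t<28-0); WM=28
i=21 t=29 v=1: → [16,34); WM=28
i=22 t=29 v=4: → [16,34); WM=28

[1,16)=50 [16,34)=30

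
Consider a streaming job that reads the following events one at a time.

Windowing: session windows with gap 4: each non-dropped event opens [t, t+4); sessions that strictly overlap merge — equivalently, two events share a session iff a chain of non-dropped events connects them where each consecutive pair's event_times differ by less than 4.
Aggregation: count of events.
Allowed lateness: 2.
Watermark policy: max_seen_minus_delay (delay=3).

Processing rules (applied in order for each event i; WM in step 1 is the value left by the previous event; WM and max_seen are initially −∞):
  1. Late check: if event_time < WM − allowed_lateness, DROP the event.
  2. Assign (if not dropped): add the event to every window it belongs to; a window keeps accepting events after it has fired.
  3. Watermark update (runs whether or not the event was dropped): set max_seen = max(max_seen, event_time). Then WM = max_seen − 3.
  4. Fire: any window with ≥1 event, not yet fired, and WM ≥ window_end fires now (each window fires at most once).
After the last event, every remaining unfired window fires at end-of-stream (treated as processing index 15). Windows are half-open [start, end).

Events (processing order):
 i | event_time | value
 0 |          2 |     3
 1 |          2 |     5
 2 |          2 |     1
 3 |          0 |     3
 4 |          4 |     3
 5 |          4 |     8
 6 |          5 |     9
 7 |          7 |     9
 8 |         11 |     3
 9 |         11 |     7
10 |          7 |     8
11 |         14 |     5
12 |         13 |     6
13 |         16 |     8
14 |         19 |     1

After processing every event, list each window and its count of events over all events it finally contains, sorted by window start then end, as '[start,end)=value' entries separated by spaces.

i=0 t=2 v=3: → [2,6); WM=-1
i=1 t=2 v=5: → [2,6); WM=-1
i=2 t=2 v=1: → [2,6); WM=-1
i=3 t=0 v=3: → [0,6); WM=-1
i=4 t=4 v=3: → [0,8); WM=1
i=5 t=4 v=8: → [0,8); WM=1
i=6 t=5 v=9: → [0,9); WM=2
i=7 t=7 v=9: → [0,11); WM=4
i=8 t=11 v=3: → [11,15); WM=8
i=9 t=11 v=7: → [11,15); WM=8
i=10 t=7 v=8: → [0,11); WM=8
i=11 t=14 v=5: → [11,18); WM=11
i=12 t=13 v=6: → [11,18); WM=11
i=13 t=16 v=8: → [11,20); WM=13
i=14 t=19 v=1: → [11,23); WM=16

[0,11)=9 [11,23)=6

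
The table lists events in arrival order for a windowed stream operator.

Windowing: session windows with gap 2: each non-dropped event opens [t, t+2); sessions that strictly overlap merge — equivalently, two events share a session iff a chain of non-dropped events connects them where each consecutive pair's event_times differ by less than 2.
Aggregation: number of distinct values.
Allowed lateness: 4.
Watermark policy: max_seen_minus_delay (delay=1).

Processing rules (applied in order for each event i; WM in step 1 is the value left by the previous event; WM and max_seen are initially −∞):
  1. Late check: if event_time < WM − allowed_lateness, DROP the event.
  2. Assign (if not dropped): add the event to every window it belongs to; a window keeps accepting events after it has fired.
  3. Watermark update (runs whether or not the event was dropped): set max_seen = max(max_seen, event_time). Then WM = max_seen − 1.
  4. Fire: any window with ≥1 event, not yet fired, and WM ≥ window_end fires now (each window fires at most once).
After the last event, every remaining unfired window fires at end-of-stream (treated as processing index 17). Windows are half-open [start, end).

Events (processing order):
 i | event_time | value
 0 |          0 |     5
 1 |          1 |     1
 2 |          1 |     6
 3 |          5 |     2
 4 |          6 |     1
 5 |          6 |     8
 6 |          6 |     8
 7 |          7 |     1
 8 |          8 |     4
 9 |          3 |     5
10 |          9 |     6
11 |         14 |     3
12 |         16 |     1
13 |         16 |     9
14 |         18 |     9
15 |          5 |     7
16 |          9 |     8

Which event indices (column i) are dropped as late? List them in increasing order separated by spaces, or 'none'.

i=0 t=0 v=5: → [0,2); WM=-1
i=1 t=1 v=1: → [0,3); WM=0
i=2 t=1 v=6: → [0,3); WM=0
i=3 t=5 v=2: → [5,7); WM=4
i=4 t=6 v=1: → [5,8); WM=5
i=5 t=6 v=8: → [5,8); WM=5
i=6 t=6 v=8: → [5,8); WM=5
i=7 t=7 v=1: → [5,9); WM=6
i=8 t=8 v=4: → [5,10); WM=7
i=9 t=3 v=5: → [3,5); WM=7
i=10 t=9 v=6: → [5,11); WM=8
i=11 t=14 v=3: → [14,16); WM=13
i=12 t=16 v=1: → [16,18); WM=15
i=13 t=16 v=9: → [16,18); WM=15
i=14 t=18 v=9: → [18,20); WM=17
i=15 t=5 v=7: DROP (t<17-4); WM=17
i=16 t=9 v=8: DROP (t<17-4); WM=17

15 16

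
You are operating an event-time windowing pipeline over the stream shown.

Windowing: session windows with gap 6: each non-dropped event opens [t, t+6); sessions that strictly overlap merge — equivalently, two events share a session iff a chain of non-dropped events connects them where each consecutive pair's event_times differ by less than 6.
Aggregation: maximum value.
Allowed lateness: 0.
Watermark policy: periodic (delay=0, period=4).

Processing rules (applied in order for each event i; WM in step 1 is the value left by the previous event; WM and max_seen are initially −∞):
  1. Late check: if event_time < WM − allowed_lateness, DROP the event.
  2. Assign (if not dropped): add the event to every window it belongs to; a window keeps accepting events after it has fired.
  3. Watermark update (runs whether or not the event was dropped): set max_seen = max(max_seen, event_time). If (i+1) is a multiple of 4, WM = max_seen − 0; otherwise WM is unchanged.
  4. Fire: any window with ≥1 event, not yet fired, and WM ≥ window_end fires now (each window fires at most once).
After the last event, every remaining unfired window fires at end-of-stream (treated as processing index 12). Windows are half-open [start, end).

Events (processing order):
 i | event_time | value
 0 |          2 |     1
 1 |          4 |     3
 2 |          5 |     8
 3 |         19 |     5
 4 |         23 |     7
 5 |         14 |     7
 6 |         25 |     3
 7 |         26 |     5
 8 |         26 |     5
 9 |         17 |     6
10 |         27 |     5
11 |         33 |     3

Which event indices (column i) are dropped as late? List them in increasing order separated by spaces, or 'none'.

i=0 t=2 v=1: → [2,8); WM=−∞
i=1 t=4 v=3: → [2,10); WM=−∞
i=2 t=5 v=8: → [2,11); WM=−∞
i=3 t=19 v=5: → [19,25); WM=19
i=4 t=23 v=7: → [19,29); WM=19
i=5 t=14 v=7: DROP (t<19-0); WM=19
i=6 t=25 v=3: → [19,31); WM=19
i=7 t=26 v=5: → [19,32); WM=26
i=8 t=26 v=5: → [19,32); WM=26
i=9 t=17 v=6: DROP (t<26-0); WM=26
i=10 t=27 v=5: → [19,33); WM=26
i=11 t=33 v=3: → [33,39); WM=33

5 9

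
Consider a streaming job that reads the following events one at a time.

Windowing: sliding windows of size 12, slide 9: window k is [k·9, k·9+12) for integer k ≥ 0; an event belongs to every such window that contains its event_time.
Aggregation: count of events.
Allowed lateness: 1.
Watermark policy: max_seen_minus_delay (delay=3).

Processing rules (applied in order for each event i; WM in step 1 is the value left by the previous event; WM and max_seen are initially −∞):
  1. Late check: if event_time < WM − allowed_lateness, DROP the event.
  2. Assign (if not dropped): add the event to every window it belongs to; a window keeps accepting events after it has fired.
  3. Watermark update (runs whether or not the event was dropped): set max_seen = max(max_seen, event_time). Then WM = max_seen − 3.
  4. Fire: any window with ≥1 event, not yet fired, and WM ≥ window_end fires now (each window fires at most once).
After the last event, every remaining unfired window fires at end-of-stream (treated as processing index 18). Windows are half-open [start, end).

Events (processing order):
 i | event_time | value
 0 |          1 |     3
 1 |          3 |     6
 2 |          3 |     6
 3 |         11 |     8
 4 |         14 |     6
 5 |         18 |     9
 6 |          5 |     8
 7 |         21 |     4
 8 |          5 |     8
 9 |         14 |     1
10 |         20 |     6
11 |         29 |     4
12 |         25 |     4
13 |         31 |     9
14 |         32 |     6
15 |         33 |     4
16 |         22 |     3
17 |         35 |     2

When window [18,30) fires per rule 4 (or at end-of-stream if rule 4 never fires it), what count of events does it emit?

5

i=0 t=1 v=3: → [0,12); WM=-2
i=1 t=3 v=6: → [0,12); WM=0
i=2 t=3 v=6: → [0,12); WM=0
i=3 t=11 v=8: → [9,21),[0,12); WM=8
i=4 t=14 v=6: → [9,21); WM=11
i=5 t=18 v=9: → [18,30),[9,21); WM=15; [0,12) fires=4
i=6 t=5 v=8: DROP (t<15-1); WM=15
i=7 t=21 v=4: → [18,30); WM=18
i=8 t=5 v=8: DROP (t<18-1); WM=18
i=9 t=14 v=1: DROP (t<18-1); WM=18
i=10 t=20 v=6: → [18,30),[9,21); WM=18
i=11 t=29 v=4: → [27,39),[18,30); WM=26; [9,21) fires=4
i=12 t=25 v=4: → [18,30); WM=26
i=13 t=31 v=9: → [27,39); WM=28
i=14 t=32 v=6: → [27,39); WM=29
i=15 t=33 v=4: → [27,39); WM=30; [18,30) fires=5
i=16 t=22 v=3: DROP (t<30-1); WM=30
i=17 t=35 v=2: → [27,39); WM=32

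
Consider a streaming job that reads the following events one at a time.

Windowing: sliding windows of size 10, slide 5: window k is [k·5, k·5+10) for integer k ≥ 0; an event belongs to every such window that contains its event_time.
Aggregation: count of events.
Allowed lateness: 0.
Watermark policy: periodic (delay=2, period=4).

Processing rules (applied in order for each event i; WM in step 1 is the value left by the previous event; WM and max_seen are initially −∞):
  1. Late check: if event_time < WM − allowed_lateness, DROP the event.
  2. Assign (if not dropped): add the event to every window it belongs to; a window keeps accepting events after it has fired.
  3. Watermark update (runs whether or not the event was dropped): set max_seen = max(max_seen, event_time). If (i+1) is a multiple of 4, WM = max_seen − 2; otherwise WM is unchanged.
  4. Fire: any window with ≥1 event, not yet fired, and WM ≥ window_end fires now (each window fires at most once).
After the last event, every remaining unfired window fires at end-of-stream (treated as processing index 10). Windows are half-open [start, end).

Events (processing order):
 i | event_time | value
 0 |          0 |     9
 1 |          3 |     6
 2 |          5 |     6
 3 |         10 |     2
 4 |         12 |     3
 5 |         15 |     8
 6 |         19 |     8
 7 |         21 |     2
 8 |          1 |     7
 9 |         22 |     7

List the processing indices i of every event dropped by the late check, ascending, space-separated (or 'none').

i=0 t=0 v=9: → [0,10); WM=−∞
i=1 t=3 v=6: → [0,10); WM=−∞
i=2 t=5 v=6: → [5,15),[0,10); WM=−∞
i=3 t=10 v=2: → [10,20),[5,15); WM=8
i=4 t=12 v=3: → [10,20),[5,15); WM=8
i=5 t=15 v=8: → [15,25),[10,20); WM=8
i=6 t=19 v=8: → [15,25),[10,20); WM=8
i=7 t=21 v=2: → [20,30),[15,25); WM=19; [0,10) fires=3 [5,15) fires=3
i=8 t=1 v=7: DROP (t<19-0); WM=19
i=9 t=22 v=7: → [20,30),[15,25); WM=19

8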